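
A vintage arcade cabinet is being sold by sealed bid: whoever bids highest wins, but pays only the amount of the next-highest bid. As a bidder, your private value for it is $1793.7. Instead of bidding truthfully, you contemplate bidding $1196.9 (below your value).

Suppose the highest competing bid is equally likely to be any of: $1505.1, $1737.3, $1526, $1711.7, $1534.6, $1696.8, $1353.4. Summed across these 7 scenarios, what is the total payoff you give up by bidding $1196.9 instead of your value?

$1491

The deviation costs you only when the competing bid falls strictly between $1196.9 and $1793.7; elsewhere both bids give the same outcome.
$1505.1: truthful payoff $288.6, deviation payoff $0 → loss $288.6.
$1737.3: truthful payoff $56.4, deviation payoff $0 → loss $56.4.
$1526: truthful payoff $267.7, deviation payoff $0 → loss $267.7.
$1711.7: truthful payoff $82, deviation payoff $0 → loss $82.
$1534.6: truthful payoff $259.1, deviation payoff $0 → loss $259.1.
$1696.8: truthful payoff $96.9, deviation payoff $0 → loss $96.9.
$1353.4: truthful payoff $440.3, deviation payoff $0 → loss $440.3.
Total loss = $288.6 + $56.4 + $267.7 + $82 + $259.1 + $96.9 + $440.3 = $1491.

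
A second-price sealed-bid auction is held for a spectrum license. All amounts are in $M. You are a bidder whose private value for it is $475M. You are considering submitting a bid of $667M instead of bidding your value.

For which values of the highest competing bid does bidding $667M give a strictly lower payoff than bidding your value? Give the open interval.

If the competing bid is below $475M, both bids win at the same price — no difference.
If it is above $667M, both bids lose — no difference.
If it lies strictly between $475M and $667M, bidding your value loses (payoff 0) while bidding $667M wins at a price above your value (payoff negative).
So the deviation strictly hurts on the open interval ($475M, $667M).

($475M, $667M)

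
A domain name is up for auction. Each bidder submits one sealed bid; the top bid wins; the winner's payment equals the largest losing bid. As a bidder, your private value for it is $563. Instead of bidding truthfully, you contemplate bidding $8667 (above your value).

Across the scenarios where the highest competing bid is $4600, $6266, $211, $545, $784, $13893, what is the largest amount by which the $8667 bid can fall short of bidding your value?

$4600: truthful gives $0, deviation gives −$4037 → loss $4037.
$6266: truthful gives $0, deviation gives −$5703 → loss $5703.
$211: same outcome either way → loss $0.
$545: same outcome either way → loss $0.
$784: truthful gives $0, deviation gives −$221 → loss $221.
$13893: same outcome either way → loss $0.
Maximum loss: $5703.

$5703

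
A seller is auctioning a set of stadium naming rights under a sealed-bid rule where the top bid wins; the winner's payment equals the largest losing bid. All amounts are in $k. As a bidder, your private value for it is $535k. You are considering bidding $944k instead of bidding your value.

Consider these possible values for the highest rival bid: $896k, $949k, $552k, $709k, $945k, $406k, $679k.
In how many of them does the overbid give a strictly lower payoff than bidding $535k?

4

The deviation hurts exactly when the highest competing bid lies strictly between $535k and $944k — overbidding then wins at a price above your value.
$896k: inside the interval → strictly worse (loss $361k).
$949k: above both → same outcome either way.
$552k: inside the interval → strictly worse (loss $17k).
$709k: inside the interval → strictly worse (loss $174k).
$945k: above both → same outcome either way.
$406k: below both → same outcome either way.
$679k: inside the interval → strictly worse (loss $144k).
Count: 4.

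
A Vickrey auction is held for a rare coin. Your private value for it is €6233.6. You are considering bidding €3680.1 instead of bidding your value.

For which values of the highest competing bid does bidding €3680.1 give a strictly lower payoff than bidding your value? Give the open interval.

(€3680.1, €6233.6)

If the competing bid is below €3680.1, both bids win at the same price — no difference.
If it is above €6233.6, both bids lose — no difference.
If it lies strictly between €3680.1 and €6233.6, bidding your value wins at a price below your value (positive payoff) while bidding €3680.1 loses (payoff 0).
So the deviation strictly hurts on the open interval (€3680.1, €6233.6).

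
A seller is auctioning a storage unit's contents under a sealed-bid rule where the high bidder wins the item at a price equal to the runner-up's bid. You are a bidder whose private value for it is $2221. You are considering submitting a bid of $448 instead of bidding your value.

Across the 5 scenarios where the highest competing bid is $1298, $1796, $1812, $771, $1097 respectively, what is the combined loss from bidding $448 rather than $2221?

The deviation costs you only when the competing bid falls strictly between $448 and $2221; elsewhere both bids give the same outcome.
$1298: truthful payoff $923, deviation payoff $0 → loss $923.
$1796: truthful payoff $425, deviation payoff $0 → loss $425.
$1812: truthful payoff $409, deviation payoff $0 → loss $409.
$771: truthful payoff $1450, deviation payoff $0 → loss $1450.
$1097: truthful payoff $1124, deviation payoff $0 → loss $1124.
Total loss = $923 + $425 + $409 + $1450 + $1124 = $4331.
Because the price is fixed by the runner-up's bid, deviating from your value can only change a good outcome into a bad one — never the reverse.

$4331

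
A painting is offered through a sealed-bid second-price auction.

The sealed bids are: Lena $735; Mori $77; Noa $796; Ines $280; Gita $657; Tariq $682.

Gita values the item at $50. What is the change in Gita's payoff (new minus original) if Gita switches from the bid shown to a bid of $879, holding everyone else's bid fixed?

The highest bid among the other bidders is $796; Gita's bid doesn't change that.
Original bid $657: Gita is not highest (top rival bid is $796); payoff $0.
Alternative bid $879: Gita is highest, pays the top rival bid $796; payoff $50 − $796 = −$746.
Change in payoff = −$746 − ($0) = −$746.

−$746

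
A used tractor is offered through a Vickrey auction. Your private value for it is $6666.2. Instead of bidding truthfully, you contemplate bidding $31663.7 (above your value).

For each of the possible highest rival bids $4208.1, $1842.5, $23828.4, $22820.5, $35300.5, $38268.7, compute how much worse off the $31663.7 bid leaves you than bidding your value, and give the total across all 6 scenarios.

$33316.5

The deviation costs you only when the competing bid falls strictly between $6666.2 and $31663.7; elsewhere both bids give the same outcome.
$4208.1: outcomes coincide → loss $0.
$1842.5: outcomes coincide → loss $0.
$23828.4: truthful payoff $0, deviation payoff −$17162.2 → loss $17162.2.
$22820.5: truthful payoff $0, deviation payoff −$16154.3 → loss $16154.3.
$35300.5: outcomes coincide → loss $0.
$38268.7: outcomes coincide → loss $0.
Total loss = $17162.2 + $16154.3 = $33316.5.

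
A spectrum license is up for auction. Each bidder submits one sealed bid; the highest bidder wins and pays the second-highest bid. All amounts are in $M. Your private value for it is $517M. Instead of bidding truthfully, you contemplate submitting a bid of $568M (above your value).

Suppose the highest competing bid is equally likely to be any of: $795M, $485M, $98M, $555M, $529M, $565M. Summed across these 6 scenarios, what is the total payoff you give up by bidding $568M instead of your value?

The deviation costs you only when the competing bid falls strictly between $517M and $568M; elsewhere both bids give the same outcome.
$795M: outcomes coincide → loss $0M.
$485M: outcomes coincide → loss $0M.
$98M: outcomes coincide → loss $0M.
$555M: truthful payoff $0M, deviation payoff −$38M → loss $38M.
$529M: truthful payoff $0M, deviation payoff −$12M → loss $12M.
$565M: truthful payoff $0M, deviation payoff −$48M → loss $48M.
Total loss = $38M + $12M + $48M = $98M.
Truthful bidding weakly dominates here: raising your bid can only win items priced above your value, and lowering it can only forfeit items priced below.

$98M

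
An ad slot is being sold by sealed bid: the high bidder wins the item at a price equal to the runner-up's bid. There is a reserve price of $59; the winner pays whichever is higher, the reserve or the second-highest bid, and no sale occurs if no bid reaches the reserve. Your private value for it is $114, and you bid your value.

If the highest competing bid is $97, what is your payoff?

$17

Your bid $114 is the highest and exceeds the reserve.
Price = max(second-highest bid, reserve) = max($97, $59) = $97.
Payoff = $114 − $97 = $17.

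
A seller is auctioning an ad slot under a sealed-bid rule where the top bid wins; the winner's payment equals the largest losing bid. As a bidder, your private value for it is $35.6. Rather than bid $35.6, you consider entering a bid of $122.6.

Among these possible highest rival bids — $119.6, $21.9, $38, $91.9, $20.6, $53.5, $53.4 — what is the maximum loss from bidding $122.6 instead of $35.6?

$119.6: truthful gives $0, deviation gives −$84 → loss $84.
$21.9: same outcome either way → loss $0.
$38: truthful gives $0, deviation gives −$2.4 → loss $2.4.
$91.9: truthful gives $0, deviation gives −$56.3 → loss $56.3.
$20.6: same outcome either way → loss $0.
$53.5: truthful gives $0, deviation gives −$17.9 → loss $17.9.
$53.4: truthful gives $0, deviation gives −$17.8 → loss $17.8.
Maximum loss: $84.

$84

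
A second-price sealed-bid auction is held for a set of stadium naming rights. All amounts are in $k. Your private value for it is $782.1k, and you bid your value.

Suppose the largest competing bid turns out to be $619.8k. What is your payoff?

Your bid $782.1k exceeds the highest competing bid $619.8k, so you win.
In a second-price auction the winner pays the second-highest bid, $619.8k.
Payoff = value − price = $782.1k − $619.8k = $162.3k.

$162.3k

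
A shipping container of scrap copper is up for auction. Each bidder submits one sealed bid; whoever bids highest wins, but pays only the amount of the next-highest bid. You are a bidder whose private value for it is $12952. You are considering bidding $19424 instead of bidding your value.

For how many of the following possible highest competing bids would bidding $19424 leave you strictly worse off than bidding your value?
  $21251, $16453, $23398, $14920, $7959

2

The deviation hurts exactly when the highest competing bid lies strictly between $12952 and $19424 — overbidding then wins at a price above your value.
$21251: above both → same outcome either way.
$16453: inside the interval → strictly worse (loss $3501).
$23398: above both → same outcome either way.
$14920: inside the interval → strictly worse (loss $1968).
$7959: below both → same outcome either way.
Count: 2.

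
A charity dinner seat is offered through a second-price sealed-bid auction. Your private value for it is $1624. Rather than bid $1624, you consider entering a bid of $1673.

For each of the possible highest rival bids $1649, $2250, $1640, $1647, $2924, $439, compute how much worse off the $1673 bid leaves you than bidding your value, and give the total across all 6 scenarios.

$64

The deviation costs you only when the competing bid falls strictly between $1624 and $1673; elsewhere both bids give the same outcome.
$1649: truthful payoff $0, deviation payoff −$25 → loss $25.
$2250: outcomes coincide → loss $0.
$1640: truthful payoff $0, deviation payoff −$16 → loss $16.
$1647: truthful payoff $0, deviation payoff −$23 → loss $23.
$2924: outcomes coincide → loss $0.
$439: outcomes coincide → loss $0.
Total loss = $25 + $16 + $23 = $64.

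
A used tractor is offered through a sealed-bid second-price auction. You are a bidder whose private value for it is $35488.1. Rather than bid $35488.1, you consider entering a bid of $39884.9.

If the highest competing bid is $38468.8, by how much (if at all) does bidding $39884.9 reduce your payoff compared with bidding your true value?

Bidding your value $35488.1: you lose (since $35488.1 < $38468.8). Payoff $0.
Bidding $39884.9: you win and pay $38468.8. Payoff $35488.1 − $38468.8 = −$2980.7.
The competing bid $38468.8 lies between your value and your inflated bid, so overbidding wins an item priced above your value.
Loss from deviating = $0 − (−$2980.7) = $2980.7.

$2980.7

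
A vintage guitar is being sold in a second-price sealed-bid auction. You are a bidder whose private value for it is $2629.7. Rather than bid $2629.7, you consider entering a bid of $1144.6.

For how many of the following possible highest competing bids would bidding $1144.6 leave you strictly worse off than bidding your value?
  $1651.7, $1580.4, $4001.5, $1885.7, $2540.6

The deviation hurts exactly when the highest competing bid lies strictly between $1144.6 and $2629.7 — underbidding then forfeits a profitable win.
$1651.7: inside the interval → strictly worse (loss $978).
$1580.4: inside the interval → strictly worse (loss $1049.3).
$4001.5: above both → same outcome either way.
$1885.7: inside the interval → strictly worse (loss $744).
$2540.6: inside the interval → strictly worse (loss $89.1).
Count: 4.

4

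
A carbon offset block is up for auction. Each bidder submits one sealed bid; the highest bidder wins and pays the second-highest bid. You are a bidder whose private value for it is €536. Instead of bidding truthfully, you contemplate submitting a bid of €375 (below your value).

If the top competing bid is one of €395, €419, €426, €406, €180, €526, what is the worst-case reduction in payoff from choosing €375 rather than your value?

€141

€395: truthful gives €141, deviation gives €0 → loss €141.
€419: truthful gives €117, deviation gives €0 → loss €117.
€426: truthful gives €110, deviation gives €0 → loss €110.
€406: truthful gives €130, deviation gives €0 → loss €130.
€180: same outcome either way → loss €0.
€526: truthful gives €10, deviation gives €0 → loss €10.
Maximum loss: €141.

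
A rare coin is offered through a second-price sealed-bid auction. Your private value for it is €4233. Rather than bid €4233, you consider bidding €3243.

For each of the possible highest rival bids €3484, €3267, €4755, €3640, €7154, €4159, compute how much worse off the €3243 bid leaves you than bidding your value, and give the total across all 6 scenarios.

€2382

The deviation costs you only when the competing bid falls strictly between €3243 and €4233; elsewhere both bids give the same outcome.
€3484: truthful payoff €749, deviation payoff €0 → loss €749.
€3267: truthful payoff €966, deviation payoff €0 → loss €966.
€4755: outcomes coincide → loss €0.
€3640: truthful payoff €593, deviation payoff €0 → loss €593.
€7154: outcomes coincide → loss €0.
€4159: truthful payoff €74, deviation payoff €0 → loss €74.
Total loss = €749 + €966 + €593 + €74 = €2382.
Truthful bidding weakly dominates here: raising your bid can only win items priced above your value, and lowering it can only forfeit items priced below.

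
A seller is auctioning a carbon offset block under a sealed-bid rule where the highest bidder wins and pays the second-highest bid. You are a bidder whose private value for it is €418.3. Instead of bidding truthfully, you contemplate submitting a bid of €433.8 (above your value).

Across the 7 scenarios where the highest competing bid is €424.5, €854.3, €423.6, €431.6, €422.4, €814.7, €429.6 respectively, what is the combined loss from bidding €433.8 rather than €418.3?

The deviation costs you only when the competing bid falls strictly between €418.3 and €433.8; elsewhere both bids give the same outcome.
€424.5: truthful payoff €0, deviation payoff −€6.2 → loss €6.2.
€854.3: outcomes coincide → loss €0.
€423.6: truthful payoff €0, deviation payoff −€5.3 → loss €5.3.
€431.6: truthful payoff €0, deviation payoff −€13.3 → loss €13.3.
€422.4: truthful payoff €0, deviation payoff −€4.1 → loss €4.1.
€814.7: outcomes coincide → loss €0.
€429.6: truthful payoff €0, deviation payoff −€11.3 → loss €11.3.
Total loss = €6.2 + €5.3 + €13.3 + €4.1 + €11.3 = €40.2.

€40.2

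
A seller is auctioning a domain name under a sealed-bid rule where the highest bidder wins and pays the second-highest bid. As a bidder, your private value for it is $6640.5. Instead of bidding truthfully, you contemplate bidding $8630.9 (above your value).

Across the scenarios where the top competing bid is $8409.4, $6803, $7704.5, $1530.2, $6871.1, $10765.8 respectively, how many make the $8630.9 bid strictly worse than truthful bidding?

The deviation hurts exactly when the highest competing bid lies strictly between $6640.5 and $8630.9 — overbidding then wins at a price above your value.
$8409.4: inside the interval → strictly worse (loss $1768.9).
$6803: inside the interval → strictly worse (loss $162.5).
$7704.5: inside the interval → strictly worse (loss $1064).
$1530.2: below both → same outcome either way.
$6871.1: inside the interval → strictly worse (loss $230.6).
$10765.8: above both → same outcome either way.
Count: 4.

4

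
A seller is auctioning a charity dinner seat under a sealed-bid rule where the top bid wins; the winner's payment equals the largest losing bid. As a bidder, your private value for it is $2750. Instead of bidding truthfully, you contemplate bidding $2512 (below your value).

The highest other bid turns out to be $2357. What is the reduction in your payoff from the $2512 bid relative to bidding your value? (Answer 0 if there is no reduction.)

$0

Bidding your value $2750: you win (since $2750 > $2357) and pay $2357. Payoff $393.
Bidding $2512: you win and pay $2357. Payoff $2750 − $2357 = $393.
Difference = $393 − $393 = $0; both bids lead to the same outcome because the competing bid is below both your value and your alternative bid.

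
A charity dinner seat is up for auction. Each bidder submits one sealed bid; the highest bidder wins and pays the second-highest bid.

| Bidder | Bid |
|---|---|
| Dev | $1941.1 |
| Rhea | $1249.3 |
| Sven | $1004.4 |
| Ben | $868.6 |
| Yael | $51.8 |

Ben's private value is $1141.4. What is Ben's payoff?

$0

Highest bid: Dev at $1941.1, so Dev wins.
Second-highest bid: Rhea at $1249.3 — that is the price the winner pays.
Ben did not win, so Ben pays nothing and receives nothing: payoff $0.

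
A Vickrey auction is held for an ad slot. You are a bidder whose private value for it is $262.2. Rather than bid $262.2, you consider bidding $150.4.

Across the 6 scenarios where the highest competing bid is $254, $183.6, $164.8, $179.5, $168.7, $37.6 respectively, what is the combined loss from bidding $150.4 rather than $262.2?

$360.4

The deviation costs you only when the competing bid falls strictly between $150.4 and $262.2; elsewhere both bids give the same outcome.
$254: truthful payoff $8.2, deviation payoff $0 → loss $8.2.
$183.6: truthful payoff $78.6, deviation payoff $0 → loss $78.6.
$164.8: truthful payoff $97.4, deviation payoff $0 → loss $97.4.
$179.5: truthful payoff $82.7, deviation payoff $0 → loss $82.7.
$168.7: truthful payoff $93.5, deviation payoff $0 → loss $93.5.
$37.6: outcomes coincide → loss $0.
Total loss = $8.2 + $78.6 + $97.4 + $82.7 + $93.5 = $360.4.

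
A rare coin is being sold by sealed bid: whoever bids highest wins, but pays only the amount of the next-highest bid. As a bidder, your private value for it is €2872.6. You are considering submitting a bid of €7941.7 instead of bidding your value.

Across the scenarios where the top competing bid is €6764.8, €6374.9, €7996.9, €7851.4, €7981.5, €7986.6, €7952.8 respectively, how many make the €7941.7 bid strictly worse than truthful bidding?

The deviation hurts exactly when the highest competing bid lies strictly between €2872.6 and €7941.7 — overbidding then wins at a price above your value.
€6764.8: inside the interval → strictly worse (loss €3892.2).
€6374.9: inside the interval → strictly worse (loss €3502.3).
€7996.9: above both → same outcome either way.
€7851.4: inside the interval → strictly worse (loss €4978.8).
€7981.5: above both → same outcome either way.
€7986.6: above both → same outcome either way.
€7952.8: above both → same outcome either way.
Count: 3.

3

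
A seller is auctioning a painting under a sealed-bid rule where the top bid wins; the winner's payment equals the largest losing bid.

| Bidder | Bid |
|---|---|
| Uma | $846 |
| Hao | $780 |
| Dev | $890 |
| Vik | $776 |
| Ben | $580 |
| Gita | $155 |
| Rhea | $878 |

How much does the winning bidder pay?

Highest bid: Dev at $890, so Dev wins.
Second-highest bid: Rhea at $878 — that is the price the winner pays.

$878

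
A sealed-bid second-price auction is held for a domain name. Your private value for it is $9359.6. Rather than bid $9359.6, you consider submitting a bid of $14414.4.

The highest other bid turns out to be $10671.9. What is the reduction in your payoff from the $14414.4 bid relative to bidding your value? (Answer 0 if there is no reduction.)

Bidding your value $9359.6: you lose (since $9359.6 < $10671.9). Payoff $0.
Bidding $14414.4: you win and pay $10671.9. Payoff $9359.6 − $10671.9 = −$1312.3.
The competing bid $10671.9 lies between your value and your inflated bid, so overbidding wins an item priced above your value.
Loss from deviating = $0 − (−$1312.3) = $1312.3.

$1312.3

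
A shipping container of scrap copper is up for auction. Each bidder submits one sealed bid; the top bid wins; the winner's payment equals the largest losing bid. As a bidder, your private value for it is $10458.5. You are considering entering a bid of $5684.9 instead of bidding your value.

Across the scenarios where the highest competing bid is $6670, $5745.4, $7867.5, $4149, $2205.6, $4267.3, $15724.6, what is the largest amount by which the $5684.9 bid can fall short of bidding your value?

$6670: truthful gives $3788.5, deviation gives $0 → loss $3788.5.
$5745.4: truthful gives $4713.1, deviation gives $0 → loss $4713.1.
$7867.5: truthful gives $2591, deviation gives $0 → loss $2591.
$4149: same outcome either way → loss $0.
$2205.6: same outcome either way → loss $0.
$4267.3: same outcome either way → loss $0.
$15724.6: same outcome either way → loss $0.
Maximum loss: $4713.1.

$4713.1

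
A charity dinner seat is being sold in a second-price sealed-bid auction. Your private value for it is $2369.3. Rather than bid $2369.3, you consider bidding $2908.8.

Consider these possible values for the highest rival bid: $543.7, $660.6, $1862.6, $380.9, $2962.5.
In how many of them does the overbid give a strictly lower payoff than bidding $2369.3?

The deviation hurts exactly when the highest competing bid lies strictly between $2369.3 and $2908.8 — overbidding then wins at a price above your value.
$543.7: below both → same outcome either way.
$660.6: below both → same outcome either way.
$1862.6: below both → same outcome either way.
$380.9: below both → same outcome either way.
$2962.5: above both → same outcome either way.
Count: 0.

0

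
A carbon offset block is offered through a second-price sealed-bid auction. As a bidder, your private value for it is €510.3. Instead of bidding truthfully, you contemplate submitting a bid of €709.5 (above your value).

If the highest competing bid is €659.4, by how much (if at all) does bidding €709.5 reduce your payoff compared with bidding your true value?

€149.1

Bidding your value €510.3: you lose (since €510.3 < €659.4). Payoff €0.
Bidding €709.5: you win and pay €659.4. Payoff €510.3 − €659.4 = −€149.1.
The competing bid €659.4 lies between your value and your inflated bid, so overbidding wins an item priced above your value.
Loss from deviating = €0 − (−€149.1) = €149.1.
Truthful bidding weakly dominates here: raising your bid can only win items priced above your value, and lowering it can only forfeit items priced below.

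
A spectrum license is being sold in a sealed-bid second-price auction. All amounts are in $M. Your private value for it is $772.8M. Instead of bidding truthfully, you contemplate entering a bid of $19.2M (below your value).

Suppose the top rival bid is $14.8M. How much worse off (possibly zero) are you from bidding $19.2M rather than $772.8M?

Bidding your value $772.8M: you win (since $772.8M > $14.8M) and pay $14.8M. Payoff $758M.
Bidding $19.2M: you win and pay $14.8M. Payoff $772.8M − $14.8M = $758M.
Difference = $758M − $758M = $0M; both bids lead to the same outcome because the competing bid is below both your value and your alternative bid.
In a second-price auction your bid sets only whether you win, not what you pay, so bidding your true value is weakly dominant.

$0M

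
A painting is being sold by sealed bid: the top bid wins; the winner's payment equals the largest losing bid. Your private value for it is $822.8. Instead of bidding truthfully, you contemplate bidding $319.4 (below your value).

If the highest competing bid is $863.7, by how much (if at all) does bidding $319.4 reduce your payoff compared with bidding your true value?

Bidding your value $822.8: you lose (since $822.8 < $863.7). Payoff $0.
Bidding $319.4: you lose. Payoff $0.
Difference = $0 − $0 = $0; both bids lead to the same outcome because the competing bid is above both your value and your alternative bid.

$0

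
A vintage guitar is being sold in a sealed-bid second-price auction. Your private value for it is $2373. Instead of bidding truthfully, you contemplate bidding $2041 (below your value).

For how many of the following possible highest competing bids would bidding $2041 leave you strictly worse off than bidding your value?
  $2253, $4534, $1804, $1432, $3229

1

The deviation hurts exactly when the highest competing bid lies strictly between $2041 and $2373 — underbidding then forfeits a profitable win.
$2253: inside the interval → strictly worse (loss $120).
$4534: above both → same outcome either way.
$1804: below both → same outcome either way.
$1432: below both → same outcome either way.
$3229: above both → same outcome either way.
Count: 1.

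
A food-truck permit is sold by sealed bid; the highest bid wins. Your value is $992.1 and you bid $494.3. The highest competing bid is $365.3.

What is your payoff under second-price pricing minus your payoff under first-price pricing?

$129

You have the highest bid, so you win under either rule.
Second-price: pay $365.3 → payoff $626.8.
First-price: pay your own bid $494.3 → payoff $497.8.
Difference = $626.8 − ($497.8) = $129.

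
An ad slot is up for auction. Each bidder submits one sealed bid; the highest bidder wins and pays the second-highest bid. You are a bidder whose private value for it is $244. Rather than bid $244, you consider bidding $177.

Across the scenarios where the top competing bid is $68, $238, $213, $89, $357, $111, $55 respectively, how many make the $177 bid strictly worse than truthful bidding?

2

The deviation hurts exactly when the highest competing bid lies strictly between $177 and $244 — underbidding then forfeits a profitable win.
$68: below both → same outcome either way.
$238: inside the interval → strictly worse (loss $6).
$213: inside the interval → strictly worse (loss $31).
$89: below both → same outcome either way.
$357: above both → same outcome either way.
$111: below both → same outcome either way.
$55: below both → same outcome either way.
Count: 2.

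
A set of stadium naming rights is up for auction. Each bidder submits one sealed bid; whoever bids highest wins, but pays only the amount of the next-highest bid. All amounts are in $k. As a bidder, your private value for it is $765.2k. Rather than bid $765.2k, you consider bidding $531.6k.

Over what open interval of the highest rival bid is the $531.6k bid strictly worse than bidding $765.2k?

If the competing bid is below $531.6k, both bids win at the same price — no difference.
If it is above $765.2k, both bids lose — no difference.
If it lies strictly between $531.6k and $765.2k, bidding your value wins at a price below your value (positive payoff) while bidding $531.6k loses (payoff 0).
So the deviation strictly hurts on the open interval ($531.6k, $765.2k).
In a second-price auction your bid sets only whether you win, not what you pay, so bidding your true value is weakly dominant.

($531.6k, $765.2k)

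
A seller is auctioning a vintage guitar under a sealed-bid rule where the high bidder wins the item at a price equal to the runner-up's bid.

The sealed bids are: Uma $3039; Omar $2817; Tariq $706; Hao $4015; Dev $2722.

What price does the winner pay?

$3039

Highest bid: Hao at $4015, so Hao wins.
Second-highest bid: Uma at $3039 — that is the price the winner pays.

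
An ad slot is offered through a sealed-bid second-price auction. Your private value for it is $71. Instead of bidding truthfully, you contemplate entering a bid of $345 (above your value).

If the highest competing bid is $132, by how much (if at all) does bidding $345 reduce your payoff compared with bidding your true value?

$61

Bidding your value $71: you lose (since $71 < $132). Payoff $0.
Bidding $345: you win and pay $132. Payoff $71 − $132 = −$61.
The competing bid $132 lies between your value and your inflated bid, so overbidding wins an item priced above your value.
Loss from deviating = $0 − (−$61) = $61.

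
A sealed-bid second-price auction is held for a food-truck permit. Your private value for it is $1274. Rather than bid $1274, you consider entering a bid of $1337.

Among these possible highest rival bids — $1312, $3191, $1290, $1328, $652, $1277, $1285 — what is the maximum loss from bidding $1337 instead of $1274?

$54

$1312: truthful gives $0, deviation gives −$38 → loss $38.
$3191: same outcome either way → loss $0.
$1290: truthful gives $0, deviation gives −$16 → loss $16.
$1328: truthful gives $0, deviation gives −$54 → loss $54.
$652: same outcome either way → loss $0.
$1277: truthful gives $0, deviation gives −$3 → loss $3.
$1285: truthful gives $0, deviation gives −$11 → loss $11.
Maximum loss: $54.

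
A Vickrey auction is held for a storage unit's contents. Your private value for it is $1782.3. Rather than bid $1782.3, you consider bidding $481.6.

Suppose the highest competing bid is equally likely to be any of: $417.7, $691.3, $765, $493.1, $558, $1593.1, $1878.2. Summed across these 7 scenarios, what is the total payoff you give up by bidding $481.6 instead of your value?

The deviation costs you only when the competing bid falls strictly between $481.6 and $1782.3; elsewhere both bids give the same outcome.
$417.7: outcomes coincide → loss $0.
$691.3: truthful payoff $1091, deviation payoff $0 → loss $1091.
$765: truthful payoff $1017.3, deviation payoff $0 → loss $1017.3.
$493.1: truthful payoff $1289.2, deviation payoff $0 → loss $1289.2.
$558: truthful payoff $1224.3, deviation payoff $0 → loss $1224.3.
$1593.1: truthful payoff $189.2, deviation payoff $0 → loss $189.2.
$1878.2: outcomes coincide → loss $0.
Total loss = $1091 + $1017.3 + $1289.2 + $1224.3 + $189.2 = $4811.

$4811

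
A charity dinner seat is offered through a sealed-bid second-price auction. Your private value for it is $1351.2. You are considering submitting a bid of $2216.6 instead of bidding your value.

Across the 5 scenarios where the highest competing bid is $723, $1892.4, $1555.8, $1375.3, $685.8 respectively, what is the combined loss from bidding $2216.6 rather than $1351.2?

The deviation costs you only when the competing bid falls strictly between $1351.2 and $2216.6; elsewhere both bids give the same outcome.
$723: outcomes coincide → loss $0.
$1892.4: truthful payoff $0, deviation payoff −$541.2 → loss $541.2.
$1555.8: truthful payoff $0, deviation payoff −$204.6 → loss $204.6.
$1375.3: truthful payoff $0, deviation payoff −$24.1 → loss $24.1.
$685.8: outcomes coincide → loss $0.
Total loss = $541.2 + $204.6 + $24.1 = $769.9.

$769.9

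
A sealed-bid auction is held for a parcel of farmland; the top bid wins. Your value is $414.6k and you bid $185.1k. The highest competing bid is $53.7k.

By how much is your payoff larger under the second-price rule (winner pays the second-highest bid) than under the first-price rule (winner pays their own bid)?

$131.4k

You have the highest bid, so you win under either rule.
Second-price: pay $53.7k → payoff $360.9k.
First-price: pay your own bid $185.1k → payoff $229.5k.
Difference = $360.9k − ($229.5k) = $131.4k.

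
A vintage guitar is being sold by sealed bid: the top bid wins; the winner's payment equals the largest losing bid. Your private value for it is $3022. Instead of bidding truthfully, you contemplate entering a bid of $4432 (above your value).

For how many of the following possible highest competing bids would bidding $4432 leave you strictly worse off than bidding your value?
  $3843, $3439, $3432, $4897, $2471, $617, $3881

4

The deviation hurts exactly when the highest competing bid lies strictly between $3022 and $4432 — overbidding then wins at a price above your value.
$3843: inside the interval → strictly worse (loss $821).
$3439: inside the interval → strictly worse (loss $417).
$3432: inside the interval → strictly worse (loss $410).
$4897: above both → same outcome either way.
$2471: below both → same outcome either way.
$617: below both → same outcome either way.
$3881: inside the interval → strictly worse (loss $859).
Count: 4.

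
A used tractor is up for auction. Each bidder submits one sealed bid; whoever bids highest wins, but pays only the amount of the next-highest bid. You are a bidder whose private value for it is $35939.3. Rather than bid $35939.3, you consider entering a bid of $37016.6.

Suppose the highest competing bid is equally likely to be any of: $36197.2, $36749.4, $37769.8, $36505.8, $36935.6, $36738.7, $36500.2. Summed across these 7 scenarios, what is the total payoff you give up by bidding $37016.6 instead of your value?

$3991.1

The deviation costs you only when the competing bid falls strictly between $35939.3 and $37016.6; elsewhere both bids give the same outcome.
$36197.2: truthful payoff $0, deviation payoff −$257.9 → loss $257.9.
$36749.4: truthful payoff $0, deviation payoff −$810.1 → loss $810.1.
$37769.8: outcomes coincide → loss $0.
$36505.8: truthful payoff $0, deviation payoff −$566.5 → loss $566.5.
$36935.6: truthful payoff $0, deviation payoff −$996.3 → loss $996.3.
$36738.7: truthful payoff $0, deviation payoff −$799.4 → loss $799.4.
$36500.2: truthful payoff $0, deviation payoff −$560.9 → loss $560.9.
Total loss = $257.9 + $810.1 + $566.5 + $996.3 + $799.4 + $560.9 = $3991.1.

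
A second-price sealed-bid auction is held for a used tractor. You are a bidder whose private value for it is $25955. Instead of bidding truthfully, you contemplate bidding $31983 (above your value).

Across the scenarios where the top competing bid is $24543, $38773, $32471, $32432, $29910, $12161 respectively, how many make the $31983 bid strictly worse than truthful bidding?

The deviation hurts exactly when the highest competing bid lies strictly between $25955 and $31983 — overbidding then wins at a price above your value.
$24543: below both → same outcome either way.
$38773: above both → same outcome either way.
$32471: above both → same outcome either way.
$32432: above both → same outcome either way.
$29910: inside the interval → strictly worse (loss $3955).
$12161: below both → same outcome either way.
Count: 1.

1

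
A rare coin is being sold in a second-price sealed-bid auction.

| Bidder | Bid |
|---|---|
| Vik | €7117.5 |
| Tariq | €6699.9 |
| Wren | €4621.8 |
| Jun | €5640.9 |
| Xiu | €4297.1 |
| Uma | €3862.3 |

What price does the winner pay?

€6699.9

Highest bid: Vik at €7117.5, so Vik wins.
Second-highest bid: Tariq at €6699.9 — that is the price the winner pays.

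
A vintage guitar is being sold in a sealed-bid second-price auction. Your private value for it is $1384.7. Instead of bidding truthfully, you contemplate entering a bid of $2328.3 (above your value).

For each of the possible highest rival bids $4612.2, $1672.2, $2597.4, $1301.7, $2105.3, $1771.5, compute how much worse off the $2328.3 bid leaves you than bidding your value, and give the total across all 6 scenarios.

The deviation costs you only when the competing bid falls strictly between $1384.7 and $2328.3; elsewhere both bids give the same outcome.
$4612.2: outcomes coincide → loss $0.
$1672.2: truthful payoff $0, deviation payoff −$287.5 → loss $287.5.
$2597.4: outcomes coincide → loss $0.
$1301.7: outcomes coincide → loss $0.
$2105.3: truthful payoff $0, deviation payoff −$720.6 → loss $720.6.
$1771.5: truthful payoff $0, deviation payoff −$386.8 → loss $386.8.
Total loss = $287.5 + $720.6 + $386.8 = $1394.9.

$1394.9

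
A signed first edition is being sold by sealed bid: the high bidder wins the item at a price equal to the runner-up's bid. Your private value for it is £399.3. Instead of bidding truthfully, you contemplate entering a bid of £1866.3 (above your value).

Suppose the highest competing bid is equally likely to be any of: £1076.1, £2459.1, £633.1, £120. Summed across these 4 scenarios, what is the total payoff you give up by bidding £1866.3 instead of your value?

£910.6

The deviation costs you only when the competing bid falls strictly between £399.3 and £1866.3; elsewhere both bids give the same outcome.
£1076.1: truthful payoff £0, deviation payoff −£676.8 → loss £676.8.
£2459.1: outcomes coincide → loss £0.
£633.1: truthful payoff £0, deviation payoff −£233.8 → loss £233.8.
£120: outcomes coincide → loss £0.
Total loss = £676.8 + £233.8 = £910.6.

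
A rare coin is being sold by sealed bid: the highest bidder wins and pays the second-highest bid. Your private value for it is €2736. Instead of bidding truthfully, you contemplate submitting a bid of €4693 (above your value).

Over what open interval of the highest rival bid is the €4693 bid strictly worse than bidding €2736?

(€2736, €4693)

If the competing bid is below €2736, both bids win at the same price — no difference.
If it is above €4693, both bids lose — no difference.
If it lies strictly between €2736 and €4693, bidding your value loses (payoff 0) while bidding €4693 wins at a price above your value (payoff negative).
So the deviation strictly hurts on the open interval (€2736, €4693).
Because the price is fixed by the runner-up's bid, deviating from your value can only change a good outcome into a bad one — never the reverse.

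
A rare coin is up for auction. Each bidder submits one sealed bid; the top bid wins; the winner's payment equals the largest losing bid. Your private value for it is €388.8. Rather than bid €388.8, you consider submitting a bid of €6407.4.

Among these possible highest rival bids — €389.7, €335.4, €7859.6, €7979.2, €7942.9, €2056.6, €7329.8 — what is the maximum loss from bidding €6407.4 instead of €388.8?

€1667.8

€389.7: truthful gives €0, deviation gives −€0.9 → loss €0.9.
€335.4: same outcome either way → loss €0.
€7859.6: same outcome either way → loss €0.
€7979.2: same outcome either way → loss €0.
€7942.9: same outcome either way → loss €0.
€2056.6: truthful gives €0, deviation gives −€1667.8 → loss €1667.8.
€7329.8: same outcome either way → loss €0.
Maximum loss: €1667.8.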